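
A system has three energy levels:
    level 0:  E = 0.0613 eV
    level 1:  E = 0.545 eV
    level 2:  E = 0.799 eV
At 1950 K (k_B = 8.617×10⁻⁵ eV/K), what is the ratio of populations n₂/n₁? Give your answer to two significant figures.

k_BT = 8.617×10⁻⁵ × 1950 K = 0.1680 eV.
n₂/n₁ = exp[−(E₂−E₁)/kT] = exp(−(0.254 eV)/(0.1680 eV)) = exp(-1.512) = 0.22.

0.22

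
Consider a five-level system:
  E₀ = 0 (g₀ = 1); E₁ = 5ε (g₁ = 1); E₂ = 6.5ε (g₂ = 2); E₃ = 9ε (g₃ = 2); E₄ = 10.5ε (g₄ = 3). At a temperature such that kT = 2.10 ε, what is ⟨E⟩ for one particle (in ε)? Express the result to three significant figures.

1.23 ε

Eᵢ/kT = 0, 2.3810, 3.0952, 4.2857, 5.0000.
Z = Σ gᵢe^(−Eᵢ/kT) = 1·e^(−0) + 1·e^(−2.3810) + 2·e^(−3.0952) + 2·e^(−4.2857) + 3·e^(−5.0000) = 1.0000 + 0.092458 + 0.090532 + 0.027528 + 0.020214 = 1.2307.
⟨E⟩ = Σ Eᵢ gᵢe^(−Eᵢ/kT) / Z = (0·1.0000 + 5·0.092458 + 6.5·0.090532 + 9·0.027528 + 10.5·0.020214) / 1.2307 = 1.23 ε.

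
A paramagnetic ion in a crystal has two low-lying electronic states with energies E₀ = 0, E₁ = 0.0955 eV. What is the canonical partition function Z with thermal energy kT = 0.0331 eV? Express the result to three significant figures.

Z = 1.06

Eᵢ/kT = 0, 2.8852.
Z = Σ e^(−Eᵢ/kT) = e^(−0) + e^(−2.8852) = 1.0000 + 0.055844 = 1.0558.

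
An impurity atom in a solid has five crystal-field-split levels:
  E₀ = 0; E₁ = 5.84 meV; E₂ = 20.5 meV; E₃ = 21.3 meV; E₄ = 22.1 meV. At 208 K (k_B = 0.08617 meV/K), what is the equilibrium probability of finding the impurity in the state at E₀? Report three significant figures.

k_BT = 0.08617 × 208 K = 17.923 meV.
Eᵢ/kT = 0, 0.32584, 1.1438, 1.1884, 1.2331.
Z = Σ e^(−Eᵢ/kT) = e^(−0) + e^(−0.32584) + e^(−1.1438) + e^(−1.1884) + e^(−1.2331) = 1.0000 + 0.72192 + 0.31861 + 0.30471 + 0.29139 = 2.6366.
P₀ = e^(−E₀/kT) / Z = 1.0000/2.6366 = 0.379.

0.379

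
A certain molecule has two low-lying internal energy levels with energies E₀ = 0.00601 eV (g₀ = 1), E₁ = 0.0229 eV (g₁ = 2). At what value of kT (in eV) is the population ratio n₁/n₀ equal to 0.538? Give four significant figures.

n₁/n₀ = (g₁/g₀) exp[−(E₁−E₀)/kT] = 0.538.
⇒ (E₁−E₀)/kT = ln((2/1)/0.538) = ln(3.71747) = 1.31304.
kT = 0.01689 eV / 1.31304 = 0.01286 eV.

0.01286 eV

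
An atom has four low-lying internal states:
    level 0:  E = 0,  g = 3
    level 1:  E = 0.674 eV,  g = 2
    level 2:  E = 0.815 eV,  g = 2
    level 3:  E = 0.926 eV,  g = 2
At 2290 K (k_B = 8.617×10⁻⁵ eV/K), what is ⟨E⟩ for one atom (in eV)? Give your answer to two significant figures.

0.028 eV

k_BT = 8.617×10⁻⁵ × 2290 K = 0.1973 eV.
Eᵢ/kT = 0, 3.416, 4.131, 4.693.
Z = Σ gᵢe^(−Eᵢ/kT) = 3·e^(−0) + 2·e^(−3.416) + 2·e^(−4.131) + 2·e^(−4.693) = 3.000 + 0.06569 + 0.03213 + 0.01832 = 3.116.
⟨E⟩ = Σ Eᵢ gᵢe^(−Eᵢ/kT) / Z = (0·3.000 + 0.674·0.06569 + 0.815·0.03213 + 0.926·0.01832) / 3.116 = 0.028 eV.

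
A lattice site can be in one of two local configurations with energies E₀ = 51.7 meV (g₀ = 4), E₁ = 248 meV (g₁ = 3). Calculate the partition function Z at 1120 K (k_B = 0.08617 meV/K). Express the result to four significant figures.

k_BT = 0.08617 × 1120 K = 96.5104 meV.
Eᵢ/kT = 0.535694, 2.56967.
Z = Σ gᵢe^(−Eᵢ/kT) = 4·e^(−0.535694) + 3·e^(−2.56967) = 2.34105 + 0.229682 = 2.57073.

Z = 2.571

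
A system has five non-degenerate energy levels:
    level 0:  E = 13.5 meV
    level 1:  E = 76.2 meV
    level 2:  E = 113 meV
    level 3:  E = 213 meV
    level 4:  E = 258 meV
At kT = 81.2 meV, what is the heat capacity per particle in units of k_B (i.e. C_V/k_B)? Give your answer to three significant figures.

Eᵢ/kT = 0.16626, 0.93842, 1.3916, 2.6232, 3.1773.
Z = Σ e^(−Eᵢ/kT) = e^(−0.16626) + e^(−0.93842) + e^(−1.3916) + e^(−2.6232) + e^(−3.1773) = 0.84683 + 0.39125 + 0.24868 + 0.072570 + 0.041698 = 1.6010.
⟨E⟩ = 59.689 meV, ⟨E²⟩ = 7288.9 meV².
C_V/k_B = (⟨E²⟩ − ⟨E⟩²)/(kT)² = (7288.9 − 3562.8)/6593.4 = 0.565.

0.565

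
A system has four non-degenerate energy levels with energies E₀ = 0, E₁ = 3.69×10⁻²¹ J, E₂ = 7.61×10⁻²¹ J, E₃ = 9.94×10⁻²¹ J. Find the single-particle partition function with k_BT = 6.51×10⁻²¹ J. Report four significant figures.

Eᵢ/kT = 0, 0.566820, 1.16897, 1.52688.
Z = Σ e^(−Eᵢ/kT) = e^(−0) + e^(−0.566820) + e^(−1.16897) + e^(−1.52688) = 1.00000 + 0.567327 + 0.310687 + 0.217212 = 2.09523.

Z = 2.095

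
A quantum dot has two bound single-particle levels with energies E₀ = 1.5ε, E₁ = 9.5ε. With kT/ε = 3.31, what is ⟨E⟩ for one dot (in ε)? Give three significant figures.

Eᵢ/kT = 0.45317, 2.8701.
Z = Σ e^(−Eᵢ/kT) = e^(−0.45317) + e^(−2.8701) = 0.63561 + 0.056693 = 0.69230.
⟨E⟩ = Σ Eᵢ e^(−Eᵢ/kT) / Z = (1.5·0.63561 + 9.5·0.056693) / 0.69230 = 2.16 ε.

2.16 ε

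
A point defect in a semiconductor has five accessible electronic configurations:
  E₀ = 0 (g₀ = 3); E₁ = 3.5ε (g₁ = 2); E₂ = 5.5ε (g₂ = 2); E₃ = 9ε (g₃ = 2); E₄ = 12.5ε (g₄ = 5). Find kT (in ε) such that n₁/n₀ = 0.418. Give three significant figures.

n₁/n₀ = (g₁/g₀) exp[−(E₁−E₀)/kT] = 0.418.
⇒ (E₁−E₀)/kT = ln((2/3)/0.418) = ln(1.5949) = 0.46681.
kT = 3.5ε / 0.46681 = 7.50 ε.

7.50 ε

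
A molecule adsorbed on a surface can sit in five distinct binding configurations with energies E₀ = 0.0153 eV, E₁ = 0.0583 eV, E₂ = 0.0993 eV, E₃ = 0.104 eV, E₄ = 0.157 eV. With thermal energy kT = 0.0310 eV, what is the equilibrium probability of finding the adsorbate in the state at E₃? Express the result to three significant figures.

0.0413

Eᵢ/kT = 0.49355, 1.8806, 3.2032, 3.3548, 5.0645.
Z = Σ e^(−Eᵢ/kT) = e^(−0.49355) + e^(−1.8806) + e^(−3.2032) + e^(−3.3548) + e^(−5.0645) = 0.61046 + 0.15250 + 0.040632 + 0.034916 + 0.0063171 = 0.84483.
P₃ = e^(−E₃/kT) / Z = 0.034916/0.84483 = 0.0413.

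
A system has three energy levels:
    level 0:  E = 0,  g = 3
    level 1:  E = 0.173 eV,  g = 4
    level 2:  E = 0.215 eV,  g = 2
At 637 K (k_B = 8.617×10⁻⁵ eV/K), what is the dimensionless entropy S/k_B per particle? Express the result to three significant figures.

k_BT = 8.617×10⁻⁵ × 637 K = 0.054890 eV.
Eᵢ/kT = 0, 3.1518, 3.9169.
Z = Σ gᵢe^(−Eᵢ/kT) = 3·e^(−0) + 4·e^(−3.1518) + 2·e^(−3.9169) = 3.0000 + 0.17110 + 0.039805 = 3.2109.
⟨E⟩ = Σ EᵢPᵢ = 0.011884 eV.
S/k_B = ln Z + ⟨E⟩/kT = ln(3.2109) + 0.011884/0.054890 = 1.1666 + 0.21651 = 1.38.

1.38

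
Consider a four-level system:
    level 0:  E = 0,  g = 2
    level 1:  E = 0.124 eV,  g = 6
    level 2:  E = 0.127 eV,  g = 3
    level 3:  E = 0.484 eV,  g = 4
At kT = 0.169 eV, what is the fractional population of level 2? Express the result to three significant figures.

Eᵢ/kT = 0, 0.73373, 0.75148, 2.8639.
Z = Σ gᵢe^(−Eᵢ/kT) = 2·e^(−0) + 6·e^(−0.73373) + 3·e^(−0.75148) + 4·e^(−2.8639) = 2.0000 + 2.8807 + 1.4150 + 0.22818 = 6.5239.
P₂ = g₂ e^(−E₂/kT) / Z = 1.4150/6.5239 = 0.217.

0.217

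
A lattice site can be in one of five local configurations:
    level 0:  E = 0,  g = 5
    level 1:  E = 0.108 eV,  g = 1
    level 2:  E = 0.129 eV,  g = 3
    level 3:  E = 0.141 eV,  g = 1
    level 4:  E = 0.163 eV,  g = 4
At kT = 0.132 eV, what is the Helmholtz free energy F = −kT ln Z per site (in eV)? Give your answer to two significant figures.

-0.28 eV

Eᵢ/kT = 0, 0.8182, 0.9773, 1.068, 1.235.
Z = Σ gᵢe^(−Eᵢ/kT) = 5·e^(−0) + 1·e^(−0.8182) + 3·e^(−0.9773) + 1·e^(−1.068) + 4·e^(−1.235) = 5.000 + 0.4412 + 1.129 + 0.3437 + 1.163 = 8.077.
F = −kT ln Z = −0.132 × ln(8.077) = −0.132 × 2.089 = -0.28 eV.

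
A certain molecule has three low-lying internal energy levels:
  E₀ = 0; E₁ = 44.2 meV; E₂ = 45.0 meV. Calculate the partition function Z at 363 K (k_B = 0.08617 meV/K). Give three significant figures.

k_BT = 0.08617 × 363 K = 31.280 meV.
Eᵢ/kT = 0, 1.4130, 1.4386.
Z = Σ e^(−Eᵢ/kT) = e^(−0) + e^(−1.4130) + e^(−1.4386) = 1.0000 + 0.24341 + 0.23726 = 1.4807.

Z = 1.48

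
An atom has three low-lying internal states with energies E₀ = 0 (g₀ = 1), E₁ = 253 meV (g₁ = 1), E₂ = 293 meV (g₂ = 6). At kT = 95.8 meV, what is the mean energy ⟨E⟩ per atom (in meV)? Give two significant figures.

74 meV

Eᵢ/kT = 0, 2.641, 3.058.
Z = Σ gᵢe^(−Eᵢ/kT) = 1·e^(−0) + 1·e^(−2.641) + 6·e^(−3.058) = 1.000 + 0.07129 + 0.2819 = 1.353.
⟨E⟩ = Σ Eᵢ gᵢe^(−Eᵢ/kT) / Z = (0·1.000 + 253·0.07129 + 293·0.2819) / 1.353 = 74 meV.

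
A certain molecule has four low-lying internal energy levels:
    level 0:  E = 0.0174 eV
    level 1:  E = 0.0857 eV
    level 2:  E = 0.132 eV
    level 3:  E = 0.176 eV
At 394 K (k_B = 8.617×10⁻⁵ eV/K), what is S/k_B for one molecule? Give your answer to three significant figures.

k_BT = 8.617×10⁻⁵ × 394 K = 0.033951 eV.
Eᵢ/kT = 0.51250, 2.5242, 3.8880, 5.1839.
Z = Σ e^(−Eᵢ/kT) = e^(−0.51250) + e^(−2.5242) + e^(−3.8880) + e^(−5.1839) = 0.59900 + 0.080122 + 0.020486 + 0.0056061 = 0.70521.
⟨E⟩ = Σ EᵢPᵢ = 0.029750 eV.
S/k_B = ln Z + ⟨E⟩/kT = ln(0.70521) + 0.029750/0.033951 = -0.34926 + 0.87626 = 0.527.

0.527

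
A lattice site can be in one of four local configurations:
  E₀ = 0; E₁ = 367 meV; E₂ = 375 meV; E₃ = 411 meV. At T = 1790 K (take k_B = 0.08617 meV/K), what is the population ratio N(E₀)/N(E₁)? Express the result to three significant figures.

10.8

k_BT = 0.08617 × 1790 K = 154.24 meV.
n₀/n₁ = exp[−(E₀−E₁)/kT] = exp(−(-367 meV)/(154.24 meV)) = exp(2.3794) = 10.8.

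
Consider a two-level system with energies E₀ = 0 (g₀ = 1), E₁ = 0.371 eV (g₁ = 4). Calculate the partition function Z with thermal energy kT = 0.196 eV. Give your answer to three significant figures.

Eᵢ/kT = 0, 1.8929.
Z = Σ gᵢe^(−Eᵢ/kT) = 1·e^(−0) + 4·e^(−1.8929) = 1.0000 + 0.60254 = 1.6025.

Z = 1.60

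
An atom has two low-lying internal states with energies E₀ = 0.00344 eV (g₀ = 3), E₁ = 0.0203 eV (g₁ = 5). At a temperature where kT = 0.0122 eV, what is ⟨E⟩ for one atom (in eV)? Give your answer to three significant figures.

Eᵢ/kT = 0.28197, 1.6639.
Z = Σ gᵢe^(−Eᵢ/kT) = 3·e^(−0.28197) + 5·e^(−1.6639) = 2.2629 + 0.94699 = 3.2099.
⟨E⟩ = Σ Eᵢ gᵢe^(−Eᵢ/kT) / Z = (0.00344·2.2629 + 0.0203·0.94699) / 3.2099 = 0.00841 eV.

0.00841 eV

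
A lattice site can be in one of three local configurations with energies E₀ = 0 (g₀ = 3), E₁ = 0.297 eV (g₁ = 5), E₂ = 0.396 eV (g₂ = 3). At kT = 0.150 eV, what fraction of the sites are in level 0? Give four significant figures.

0.7684

Eᵢ/kT = 0, 1.98000, 2.64000.
Z = Σ gᵢe^(−Eᵢ/kT) = 3·e^(−0) + 5·e^(−1.98000) + 3·e^(−2.64000) = 3.00000 + 0.690346 + 0.214084 = 3.90443.
P₀ = g₀ e^(−E₀/kT) / Z = 3.00000/3.90443 = 0.7684.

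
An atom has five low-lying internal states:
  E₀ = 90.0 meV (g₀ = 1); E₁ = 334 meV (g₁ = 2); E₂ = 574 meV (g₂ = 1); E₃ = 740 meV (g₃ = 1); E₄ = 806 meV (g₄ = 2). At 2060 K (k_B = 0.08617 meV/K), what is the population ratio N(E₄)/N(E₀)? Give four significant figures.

k_BT = 0.08617 × 2060 K = 177.510 meV.
n₄/n₀ = (g₄/g₀) exp[−(E₄−E₀)/kT] = (2/1) × exp(−(716.0 meV)/(177.510 meV)) = (2/1) × exp(-4.03358) = 0.03542.

0.03542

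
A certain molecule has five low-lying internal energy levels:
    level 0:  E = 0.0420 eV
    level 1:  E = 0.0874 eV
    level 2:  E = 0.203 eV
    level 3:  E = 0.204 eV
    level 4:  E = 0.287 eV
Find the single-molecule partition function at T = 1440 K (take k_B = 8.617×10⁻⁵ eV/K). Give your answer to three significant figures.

Z = 1.69

k_BT = 8.617×10⁻⁵ × 1440 K = 0.12408 eV.
Eᵢ/kT = 0.33849, 0.70438, 1.6360, 1.6441, 2.3130.
Z = Σ e^(−Eᵢ/kT) = e^(−0.33849) + e^(−0.70438) + e^(−1.6360) + e^(−1.6441) + e^(−2.3130) = 0.71285 + 0.49442 + 0.19476 + 0.19319 + 0.098964 = 1.6942.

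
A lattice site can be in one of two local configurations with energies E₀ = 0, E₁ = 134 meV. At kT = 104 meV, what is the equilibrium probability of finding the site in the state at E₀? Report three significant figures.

0.784

Eᵢ/kT = 0, 1.2885.
Z = Σ e^(−Eᵢ/kT) = e^(−0) + e^(−1.2885) = 1.0000 + 0.27568 = 1.2757.
P₀ = e^(−E₀/kT) / Z = 1.0000/1.2757 = 0.784.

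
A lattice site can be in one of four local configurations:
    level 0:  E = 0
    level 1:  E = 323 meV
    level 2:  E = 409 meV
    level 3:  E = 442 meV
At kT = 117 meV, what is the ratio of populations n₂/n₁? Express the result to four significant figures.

0.4795

n₂/n₁ = exp[−(E₂−E₁)/kT] = exp(−(86 meV)/(117 meV)) = exp(-0.735043) = 0.4795.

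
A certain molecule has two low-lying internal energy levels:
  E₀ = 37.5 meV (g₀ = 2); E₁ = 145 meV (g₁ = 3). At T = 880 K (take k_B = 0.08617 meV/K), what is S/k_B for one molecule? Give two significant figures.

1.4

k_BT = 0.08617 × 880 K = 75.83 meV.
Eᵢ/kT = 0.4945, 1.912.
Z = Σ gᵢe^(−Eᵢ/kT) = 2·e^(−0.4945) + 3·e^(−1.912) = 1.220 + 0.4434 = 1.663.
⟨E⟩ = Σ EᵢPᵢ = 66.17 meV.
S/k_B = ln Z + ⟨E⟩/kT = ln(1.663) + 66.17/75.83 = 0.5086 + 0.8726 = 1.4.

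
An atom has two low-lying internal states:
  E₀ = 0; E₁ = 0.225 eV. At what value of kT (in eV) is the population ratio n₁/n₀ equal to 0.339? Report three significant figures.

n₁/n₀ = exp[−(E₁−E₀)/kT] = 0.339.
⇒ (E₁−E₀)/kT = ln(1/0.339) = ln(2.9499) = 1.0818.
kT = 0.225 eV / 1.0818 = 0.208 eV.

0.208 eV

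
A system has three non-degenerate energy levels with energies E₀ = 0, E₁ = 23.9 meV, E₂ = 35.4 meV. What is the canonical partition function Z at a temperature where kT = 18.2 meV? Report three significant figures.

Eᵢ/kT = 0, 1.3132, 1.9451.
Z = Σ e^(−Eᵢ/kT) = e^(−0) + e^(−1.3132) + e^(−1.9451) = 1.0000 + 0.26896 + 0.14297 = 1.4119.

Z = 1.41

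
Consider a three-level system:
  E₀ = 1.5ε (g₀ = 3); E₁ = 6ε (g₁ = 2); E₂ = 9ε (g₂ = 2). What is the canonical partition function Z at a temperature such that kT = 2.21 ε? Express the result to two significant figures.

Eᵢ/kT = 0.6787, 2.715, 4.072.
Z = Σ gᵢe^(−Eᵢ/kT) = 3·e^(−0.6787) + 2·e^(−2.715) + 2·e^(−4.072) = 1.522 + 0.1324 + 0.03409 = 1.688.

Z = 1.7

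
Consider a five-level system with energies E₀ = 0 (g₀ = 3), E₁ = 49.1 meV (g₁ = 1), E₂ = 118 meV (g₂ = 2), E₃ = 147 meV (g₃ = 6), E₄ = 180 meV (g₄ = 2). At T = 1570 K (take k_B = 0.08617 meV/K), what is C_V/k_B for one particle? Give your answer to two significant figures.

0.27

k_BT = 0.08617 × 1570 K = 135.3 meV.
Eᵢ/kT = 0, 0.3629, 0.8721, 1.086, 1.330.
Z = Σ gᵢe^(−Eᵢ/kT) = 3·e^(−0) + 1·e^(−0.3629) + 2·e^(−0.8721) + 6·e^(−1.086) + 2·e^(−1.330) = 3.000 + 0.6957 + 0.8361 + 2.025 + 0.5290 = 7.086.
⟨E⟩ = 74.19 meV, ⟨E²⟩ = 10470 meV².
C_V/k_B = (⟨E²⟩ − ⟨E⟩²)/(kT)² = (10470 − 5504)/18310 = 0.27.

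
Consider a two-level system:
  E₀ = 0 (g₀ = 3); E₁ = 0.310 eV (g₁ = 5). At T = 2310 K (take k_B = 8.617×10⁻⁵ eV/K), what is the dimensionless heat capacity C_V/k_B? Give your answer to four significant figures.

0.4665

k_BT = 8.617×10⁻⁵ × 2310 K = 0.199053 eV.
Eᵢ/kT = 0, 1.55737.
Z = Σ gᵢe^(−Eᵢ/kT) = 3·e^(−0) + 5·e^(−1.55737) = 3.00000 + 1.05345 = 4.05345.
⟨E⟩ = 0.0805658 eV, ⟨E²⟩ = 0.0249754 eV².
C_V/k_B = (⟨E²⟩ − ⟨E⟩²)/(kT)² = (0.0249754 − 0.00649085)/0.0396221 = 0.4665.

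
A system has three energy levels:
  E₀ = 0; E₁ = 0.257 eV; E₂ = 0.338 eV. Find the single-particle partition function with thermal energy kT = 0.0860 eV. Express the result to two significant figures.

Eᵢ/kT = 0, 2.988, 3.930.
Z = Σ e^(−Eᵢ/kT) = e^(−0) + e^(−2.988) + e^(−3.930) = 1.000 + 0.05039 + 0.01964 = 1.070.

Z = 1.1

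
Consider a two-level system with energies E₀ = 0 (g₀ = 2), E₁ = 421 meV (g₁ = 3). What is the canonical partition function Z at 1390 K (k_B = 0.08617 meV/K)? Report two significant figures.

Z = 2.1

k_BT = 0.08617 × 1390 K = 119.8 meV.
Eᵢ/kT = 0, 3.514.
Z = Σ gᵢe^(−Eᵢ/kT) = 2·e^(−0) + 3·e^(−3.514) = 2.000 + 0.08933 = 2.089.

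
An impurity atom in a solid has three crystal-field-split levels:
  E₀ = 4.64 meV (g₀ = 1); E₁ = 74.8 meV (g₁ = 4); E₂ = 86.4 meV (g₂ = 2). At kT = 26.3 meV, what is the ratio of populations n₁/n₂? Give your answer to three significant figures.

n₁/n₂ = (g₁/g₂) exp[−(E₁−E₂)/kT] = (4/2) × exp(−(-11.6 meV)/(26.3 meV)) = (4/2) × exp(0.44106) = 3.11.

3.11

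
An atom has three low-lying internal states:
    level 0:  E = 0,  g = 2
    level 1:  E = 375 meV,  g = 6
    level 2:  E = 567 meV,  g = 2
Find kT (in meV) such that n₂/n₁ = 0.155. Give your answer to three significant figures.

n₂/n₁ = (g₂/g₁) exp[−(E₂−E₁)/kT] = 0.155.
⇒ (E₂−E₁)/kT = ln((2/6)/0.155) = ln(2.1505) = 0.76570.
kT = 192 meV / 0.76570 = 251 meV.

251 meV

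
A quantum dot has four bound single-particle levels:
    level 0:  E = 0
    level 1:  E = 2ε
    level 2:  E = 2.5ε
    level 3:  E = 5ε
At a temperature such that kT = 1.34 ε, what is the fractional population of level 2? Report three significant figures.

Eᵢ/kT = 0, 1.4925, 1.8657, 3.7313.
Z = Σ e^(−Eᵢ/kT) = e^(−0) + e^(−1.4925) + e^(−1.8657) + e^(−3.7313) = 1.0000 + 0.22481 + 0.15479 + 0.023962 = 1.4036.
P₂ = e^(−E₂/kT) / Z = 0.15479/1.4036 = 0.110.

0.110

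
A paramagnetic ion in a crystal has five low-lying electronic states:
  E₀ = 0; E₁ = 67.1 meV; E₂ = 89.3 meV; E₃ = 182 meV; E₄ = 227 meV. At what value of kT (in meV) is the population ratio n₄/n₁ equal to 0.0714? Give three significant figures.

n₄/n₁ = exp[−(E₄−E₁)/kT] = 0.0714.
⇒ (E₄−E₁)/kT = ln(1/0.0714) = ln(14.006) = 2.6395.
kT = 159.9 meV / 2.6395 = 60.6 meV.

60.6 meV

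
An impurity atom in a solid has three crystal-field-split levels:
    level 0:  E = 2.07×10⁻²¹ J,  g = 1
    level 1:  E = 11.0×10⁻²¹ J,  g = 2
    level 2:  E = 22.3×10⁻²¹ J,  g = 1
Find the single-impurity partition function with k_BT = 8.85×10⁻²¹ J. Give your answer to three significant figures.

Eᵢ/kT = 0.23390, 1.2429, 2.5198.
Z = Σ gᵢe^(−Eᵢ/kT) = 1·e^(−0.23390) + 2·e^(−1.2429) + 1·e^(−2.5198) = 0.79144 + 0.57709 + 0.080476 = 1.4490.

Z = 1.45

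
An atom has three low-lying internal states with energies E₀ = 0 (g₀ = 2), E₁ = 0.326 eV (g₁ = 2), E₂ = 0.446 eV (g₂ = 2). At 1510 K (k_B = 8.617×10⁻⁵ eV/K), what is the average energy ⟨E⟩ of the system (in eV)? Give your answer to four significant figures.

0.03688 eV

k_BT = 8.617×10⁻⁵ × 1510 K = 0.130117 eV.
Eᵢ/kT = 0, 2.50544, 3.42768.
Z = Σ gᵢe^(−Eᵢ/kT) = 2·e^(−0) + 2·e^(−2.50544) + 2·e^(−3.42768) = 2.00000 + 0.163279 + 0.0649243 = 2.22820.
⟨E⟩ = Σ Eᵢ gᵢe^(−Eᵢ/kT) / Z = (0·2.00000 + 0.326·0.163279 + 0.446·0.0649243) / 2.22820 = 0.03688 eV.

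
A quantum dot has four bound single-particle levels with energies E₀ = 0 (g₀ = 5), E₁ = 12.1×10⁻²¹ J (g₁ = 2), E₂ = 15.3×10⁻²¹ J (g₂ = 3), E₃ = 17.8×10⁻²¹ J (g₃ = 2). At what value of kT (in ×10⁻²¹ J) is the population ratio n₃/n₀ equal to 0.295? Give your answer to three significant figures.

58.5 ×10⁻²¹ J

n₃/n₀ = (g₃/g₀) exp[−(E₃−E₀)/kT] = 0.295.
⇒ (E₃−E₀)/kT = ln((2/5)/0.295) = ln(1.3559) = 0.30447.
kT = 17.8 ×10⁻²¹ J / 0.30447 = 58.5 ×10⁻²¹ J.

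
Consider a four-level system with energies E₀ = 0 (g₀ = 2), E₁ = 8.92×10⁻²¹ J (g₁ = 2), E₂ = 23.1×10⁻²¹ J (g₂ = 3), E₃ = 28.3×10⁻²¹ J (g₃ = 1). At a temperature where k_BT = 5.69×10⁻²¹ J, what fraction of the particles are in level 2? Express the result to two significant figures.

Eᵢ/kT = 0, 1.568, 4.060, 4.974.
Z = Σ gᵢe^(−Eᵢ/kT) = 2·e^(−0) + 2·e^(−1.568) + 3·e^(−4.060) + 1·e^(−4.974) = 2.000 + 0.4169 + 0.05175 + 0.006915 = 2.476.
P₂ = g₂ e^(−E₂/kT) / Z = 0.05175/2.476 = 0.021.

0.021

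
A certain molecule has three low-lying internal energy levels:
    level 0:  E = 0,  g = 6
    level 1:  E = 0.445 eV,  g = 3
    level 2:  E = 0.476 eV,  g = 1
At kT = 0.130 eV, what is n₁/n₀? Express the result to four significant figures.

0.01631

n₁/n₀ = (g₁/g₀) exp[−(E₁−E₀)/kT] = (3/6) × exp(−(0.445 eV)/(0.130 eV)) = (3/6) × exp(-3.42308) = 0.01631.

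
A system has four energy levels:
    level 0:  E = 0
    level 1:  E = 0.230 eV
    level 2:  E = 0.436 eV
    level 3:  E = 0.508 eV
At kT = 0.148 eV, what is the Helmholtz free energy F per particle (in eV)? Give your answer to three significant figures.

-0.0384 eV

Eᵢ/kT = 0, 1.5541, 2.9459, 3.4324.
Z = Σ e^(−Eᵢ/kT) = e^(−0) + e^(−1.5541) + e^(−2.9459) + e^(−3.4324) = 1.0000 + 0.21138 + 0.052555 + 0.032309 = 1.2962.
F = −kT ln Z = −0.148 × ln(1.2962) = −0.148 × 0.25944 = -0.0384 eV.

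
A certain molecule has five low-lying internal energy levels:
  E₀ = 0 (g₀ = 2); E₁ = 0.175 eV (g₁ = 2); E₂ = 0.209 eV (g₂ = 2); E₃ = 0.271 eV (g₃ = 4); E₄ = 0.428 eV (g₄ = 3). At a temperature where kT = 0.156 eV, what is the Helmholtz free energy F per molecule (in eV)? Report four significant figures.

Eᵢ/kT = 0, 1.12179, 1.33974, 1.73718, 2.74359.
Z = Σ gᵢe^(−Eᵢ/kT) = 2·e^(−0) + 2·e^(−1.12179) + 2·e^(−1.33974) + 4·e^(−1.73718) + 3·e^(−2.74359) = 2.00000 + 0.651393 + 0.523828 + 0.704064 + 0.193017 = 4.07230.
F = −kT ln Z = −0.156 × ln(4.07230) = −0.156 × 1.40421 = -0.2191 eV.

-0.2191 eV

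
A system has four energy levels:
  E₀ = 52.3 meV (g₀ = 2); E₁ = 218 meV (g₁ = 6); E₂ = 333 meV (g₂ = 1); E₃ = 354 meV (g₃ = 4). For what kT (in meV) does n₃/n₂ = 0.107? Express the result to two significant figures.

5.8 meV

n₃/n₂ = (g₃/g₂) exp[−(E₃−E₂)/kT] = 0.107.
⇒ (E₃−E₂)/kT = ln((4/1)/0.107) = ln(37.38) = 3.621.
kT = 21 meV / 3.621 = 5.8 meV.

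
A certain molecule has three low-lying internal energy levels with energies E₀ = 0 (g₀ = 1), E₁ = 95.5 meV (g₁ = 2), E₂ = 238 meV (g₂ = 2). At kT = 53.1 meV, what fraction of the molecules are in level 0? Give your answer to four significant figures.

0.7387

Eᵢ/kT = 0, 1.79849, 4.48211.
Z = Σ gᵢe^(−Eᵢ/kT) = 1·e^(−0) + 2·e^(−1.79849) + 2·e^(−4.48211) = 1.00000 + 0.331097 + 0.0226190 = 1.35372.
P₀ = g₀ e^(−E₀/kT) / Z = 1.00000/1.35372 = 0.7387.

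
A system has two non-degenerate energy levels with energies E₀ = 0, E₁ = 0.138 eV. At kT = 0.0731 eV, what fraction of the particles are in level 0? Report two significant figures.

Eᵢ/kT = 0, 1.888.
Z = Σ e^(−Eᵢ/kT) = e^(−0) + e^(−1.888) = 1.000 + 0.1514 = 1.151.
P₀ = e^(−E₀/kT) / Z = 1.000/1.151 = 0.87.

0.87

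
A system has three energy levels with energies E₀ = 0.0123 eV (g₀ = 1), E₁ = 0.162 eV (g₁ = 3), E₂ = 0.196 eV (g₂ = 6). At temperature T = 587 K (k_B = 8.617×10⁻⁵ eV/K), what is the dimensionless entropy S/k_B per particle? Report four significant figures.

k_BT = 8.617×10⁻⁵ × 587 K = 0.0505818 eV.
Eᵢ/kT = 0.243170, 3.20273, 3.87491.
Z = Σ gᵢe^(−Eᵢ/kT) = 1·e^(−0.243170) + 3·e^(−3.20273) + 6·e^(−3.87491) = 0.784138 + 0.121953 + 0.124537 = 1.03063.
⟨E⟩ = Σ EᵢPᵢ = 0.0522113 eV.
S/k_B = ln Z + ⟨E⟩/kT = ln(1.03063) + 0.0522113/0.0505818 = 0.0301703 + 1.03222 = 1.062.

1.062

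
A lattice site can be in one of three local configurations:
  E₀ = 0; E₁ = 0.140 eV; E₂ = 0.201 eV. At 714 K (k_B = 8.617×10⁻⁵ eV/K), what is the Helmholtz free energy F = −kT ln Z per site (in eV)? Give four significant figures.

k_BT = 8.617×10⁻⁵ × 714 K = 0.0615254 eV.
Eᵢ/kT = 0, 2.27548, 3.26694.
Z = Σ e^(−Eᵢ/kT) = e^(−0) + e^(−2.27548) + e^(−3.26694) = 1.00000 + 0.102748 + 0.0381229 = 1.14087.
F = −kT ln Z = −0.0615254 × ln(1.14087) = −0.0615254 × 0.131791 = -0.008108 eV.

-0.008108 eV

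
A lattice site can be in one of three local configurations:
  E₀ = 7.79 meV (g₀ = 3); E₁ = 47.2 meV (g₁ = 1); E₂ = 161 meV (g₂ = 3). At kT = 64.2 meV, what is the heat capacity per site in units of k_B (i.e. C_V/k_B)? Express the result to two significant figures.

0.40

Eᵢ/kT = 0.1213, 0.7352, 2.508.
Z = Σ gᵢe^(−Eᵢ/kT) = 3·e^(−0.1213) + 1·e^(−0.7352) + 3·e^(−2.508) = 2.657 + 0.4794 + 0.2443 = 3.381.
⟨E⟩ = 24.45 meV, ⟨E²⟩ = 2237 meV².
C_V/k_B = (⟨E²⟩ − ⟨E⟩²)/(kT)² = (2237 − 597.8)/4122 = 0.40.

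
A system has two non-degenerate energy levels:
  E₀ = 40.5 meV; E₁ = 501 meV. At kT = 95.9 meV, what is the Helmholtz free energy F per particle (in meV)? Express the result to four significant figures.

Eᵢ/kT = 0.422315, 5.22419.
Z = Σ e^(−Eᵢ/kT) = e^(−0.422315) + e^(−5.22419) = 0.655528 + 0.00538472 = 0.660913.
F = −kT ln Z = −95.9 × ln(0.660913) = −95.9 × -0.414133 = 39.72 meV.

39.72 meV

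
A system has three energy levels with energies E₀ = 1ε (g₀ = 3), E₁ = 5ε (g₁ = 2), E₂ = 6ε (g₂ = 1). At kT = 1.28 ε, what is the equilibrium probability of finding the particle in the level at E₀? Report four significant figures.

0.9653

Eᵢ/kT = 0.781250, 3.90625, 4.68750.
Z = Σ gᵢe^(−Eᵢ/kT) = 3·e^(−0.781250) + 2·e^(−3.90625) + 1·e^(−4.68750) = 1.37350 + 0.0402316 + 0.00920968 = 1.42294.
P₀ = g₀ e^(−E₀/kT) / Z = 1.37350/1.42294 = 0.9653.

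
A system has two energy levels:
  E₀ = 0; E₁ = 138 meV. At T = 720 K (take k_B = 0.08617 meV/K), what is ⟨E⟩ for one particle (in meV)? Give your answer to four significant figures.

k_BT = 0.08617 × 720 K = 62.0424 meV.
Eᵢ/kT = 0, 2.22429.
Z = Σ e^(−Eᵢ/kT) = e^(−0) + e^(−2.22429) = 1.00000 + 0.108144 = 1.10814.
⟨E⟩ = Σ Eᵢ e^(−Eᵢ/kT) / Z = (0·1.00000 + 138·0.108144) / 1.10814 = 13.47 meV.

13.47 meV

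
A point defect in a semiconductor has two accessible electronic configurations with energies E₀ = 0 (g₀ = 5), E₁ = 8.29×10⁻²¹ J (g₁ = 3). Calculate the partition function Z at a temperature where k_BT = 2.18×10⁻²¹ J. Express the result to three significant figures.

Z = 5.07

Eᵢ/kT = 0, 3.8028.
Z = Σ gᵢe^(−Eᵢ/kT) = 5·e^(−0) + 3·e^(−3.8028) = 5.0000 + 0.066925 = 5.0669.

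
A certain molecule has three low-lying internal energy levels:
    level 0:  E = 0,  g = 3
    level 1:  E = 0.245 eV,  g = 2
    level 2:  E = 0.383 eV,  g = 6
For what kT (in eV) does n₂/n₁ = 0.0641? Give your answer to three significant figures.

0.0359 eV

n₂/n₁ = (g₂/g₁) exp[−(E₂−E₁)/kT] = 0.0641.
⇒ (E₂−E₁)/kT = ln((6/2)/0.0641) = ln(46.802) = 3.8459.
kT = 0.138 eV / 3.8459 = 0.0359 eV.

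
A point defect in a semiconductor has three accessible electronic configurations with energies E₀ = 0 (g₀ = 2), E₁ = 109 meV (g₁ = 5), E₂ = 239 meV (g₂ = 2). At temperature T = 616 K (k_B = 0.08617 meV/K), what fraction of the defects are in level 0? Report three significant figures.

k_BT = 0.08617 × 616 K = 53.081 meV.
Eᵢ/kT = 0, 2.0535, 4.5026.
Z = Σ gᵢe^(−Eᵢ/kT) = 2·e^(−0) + 5·e^(−2.0535) + 2·e^(−4.5026) = 2.0000 + 0.64143 + 0.022160 = 2.6636.
P₀ = g₀ e^(−E₀/kT) / Z = 2.0000/2.6636 = 0.751.

0.751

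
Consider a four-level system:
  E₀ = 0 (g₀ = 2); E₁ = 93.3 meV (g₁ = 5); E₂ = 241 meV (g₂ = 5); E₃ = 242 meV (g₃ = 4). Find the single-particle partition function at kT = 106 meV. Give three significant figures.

Eᵢ/kT = 0, 0.88019, 2.2736, 2.2830.
Z = Σ gᵢe^(−Eᵢ/kT) = 2·e^(−0) + 5·e^(−0.88019) + 5·e^(−2.2736) + 4·e^(−2.2830) = 2.0000 + 2.0735 + 0.51470 + 0.40791 = 4.9961.

Z = 5.00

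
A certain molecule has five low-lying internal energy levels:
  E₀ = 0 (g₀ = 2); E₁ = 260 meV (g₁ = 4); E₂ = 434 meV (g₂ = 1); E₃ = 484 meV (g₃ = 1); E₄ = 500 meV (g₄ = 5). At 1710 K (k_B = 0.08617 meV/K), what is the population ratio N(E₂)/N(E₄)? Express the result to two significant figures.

k_BT = 0.08617 × 1710 K = 147.4 meV.
n₂/n₄ = (g₂/g₄) exp[−(E₂−E₄)/kT] = (1/5) × exp(−(-66 meV)/(147.4 meV)) = (1/5) × exp(0.4478) = 0.31.

0.31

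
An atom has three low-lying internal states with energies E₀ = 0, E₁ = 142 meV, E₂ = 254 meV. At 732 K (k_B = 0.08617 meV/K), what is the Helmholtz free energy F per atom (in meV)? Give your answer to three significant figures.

-7.32 meV

k_BT = 0.08617 × 732 K = 63.076 meV.
Eᵢ/kT = 0, 2.2513, 4.0269.
Z = Σ e^(−Eᵢ/kT) = e^(−0) + e^(−2.2513) + e^(−4.0269) = 1.0000 + 0.10526 + 0.017830 = 1.1231.
F = −kT ln Z = −63.076 × ln(1.1231) = −63.076 × 0.11609 = -7.32 meV.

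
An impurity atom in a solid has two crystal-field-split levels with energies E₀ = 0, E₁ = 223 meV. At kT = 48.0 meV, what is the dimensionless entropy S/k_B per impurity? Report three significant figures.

Eᵢ/kT = 0, 4.6458.
Z = Σ e^(−Eᵢ/kT) = e^(−0) + e^(−4.6458) = 1.0000 + 0.0096018 = 1.0096.
⟨E⟩ = Σ EᵢPᵢ = 2.1208 meV.
S/k_B = ln Z + ⟨E⟩/kT = ln(1.0096) + 2.1208/48.0 = 0.0095542 + 0.044183 = 0.0537.

0.0537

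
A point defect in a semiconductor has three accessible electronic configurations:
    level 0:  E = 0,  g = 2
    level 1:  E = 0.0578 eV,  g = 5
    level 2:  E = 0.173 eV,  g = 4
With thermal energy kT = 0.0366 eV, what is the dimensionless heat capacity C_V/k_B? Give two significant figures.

Eᵢ/kT = 0, 1.579, 4.727.
Z = Σ gᵢe^(−Eᵢ/kT) = 2·e^(−0) + 5·e^(−1.579) + 4·e^(−4.727) = 2.000 + 1.031 + 0.03541 = 3.066.
⟨E⟩ = 0.02143 eV, ⟨E²⟩ = 0.001469 eV².
C_V/k_B = (⟨E²⟩ − ⟨E⟩²)/(kT)² = (0.001469 − 0.0004592)/0.001340 = 0.75.

0.75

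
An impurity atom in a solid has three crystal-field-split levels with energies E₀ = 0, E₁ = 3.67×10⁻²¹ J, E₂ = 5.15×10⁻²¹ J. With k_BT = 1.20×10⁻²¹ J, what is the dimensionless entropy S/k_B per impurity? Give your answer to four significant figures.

Eᵢ/kT = 0, 3.05833, 4.29167.
Z = Σ e^(−Eᵢ/kT) = e^(−0) + e^(−3.05833) + e^(−4.29167) = 1.00000 + 0.0469661 + 0.0136821 = 1.06065.
⟨E⟩ = Σ EᵢPᵢ = 0.228943 ×10⁻²¹ J.
S/k_B = ln Z + ⟨E⟩/kT = ln(1.06065) + 0.228943/1.20 = 0.0588819 + 0.190786 = 0.2497.

0.2497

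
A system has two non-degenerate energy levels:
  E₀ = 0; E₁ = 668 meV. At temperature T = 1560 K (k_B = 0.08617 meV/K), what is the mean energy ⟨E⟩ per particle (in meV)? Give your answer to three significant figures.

4.61 meV

k_BT = 0.08617 × 1560 K = 134.43 meV.
Eᵢ/kT = 0, 4.9691.
Z = Σ e^(−Eᵢ/kT) = e^(−0) + e^(−4.9691) = 1.0000 + 0.0069494 = 1.0069.
⟨E⟩ = Σ Eᵢ e^(−Eᵢ/kT) / Z = (0·1.0000 + 668·0.0069494) / 1.0069 = 4.61 meV.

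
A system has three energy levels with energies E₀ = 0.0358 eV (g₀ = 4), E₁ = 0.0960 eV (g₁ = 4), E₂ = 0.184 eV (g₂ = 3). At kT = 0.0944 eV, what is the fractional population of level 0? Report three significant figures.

0.594

Eᵢ/kT = 0.37924, 1.0169, 1.9492.
Z = Σ gᵢe^(−Eᵢ/kT) = 4·e^(−0.37924) + 4·e^(−1.0169) + 3·e^(−1.9492) = 2.7375 + 1.4469 + 0.42716 = 4.6116.
P₀ = g₀ e^(−E₀/kT) / Z = 2.7375/4.6116 = 0.594.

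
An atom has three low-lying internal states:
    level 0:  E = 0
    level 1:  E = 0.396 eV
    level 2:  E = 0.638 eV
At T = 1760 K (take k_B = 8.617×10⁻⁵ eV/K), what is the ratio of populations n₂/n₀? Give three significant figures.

0.0149

k_BT = 8.617×10⁻⁵ × 1760 K = 0.15166 eV.
n₂/n₀ = exp[−(E₂−E₀)/kT] = exp(−(0.638 eV)/(0.15166 eV)) = exp(-4.2068) = 0.0149.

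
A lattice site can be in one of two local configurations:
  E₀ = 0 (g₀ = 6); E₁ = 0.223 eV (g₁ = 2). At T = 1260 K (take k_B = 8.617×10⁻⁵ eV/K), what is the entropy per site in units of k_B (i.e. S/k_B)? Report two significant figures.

1.9

k_BT = 8.617×10⁻⁵ × 1260 K = 0.1086 eV.
Eᵢ/kT = 0, 2.053.
Z = Σ gᵢe^(−Eᵢ/kT) = 6·e^(−0) + 2·e^(−2.053) = 6.000 + 0.2567 = 6.257.
⟨E⟩ = Σ EᵢPᵢ = 0.009149 eV.
S/k_B = ln Z + ⟨E⟩/kT = ln(6.257) + 0.009149/0.1086 = 1.834 + 0.08424 = 1.9.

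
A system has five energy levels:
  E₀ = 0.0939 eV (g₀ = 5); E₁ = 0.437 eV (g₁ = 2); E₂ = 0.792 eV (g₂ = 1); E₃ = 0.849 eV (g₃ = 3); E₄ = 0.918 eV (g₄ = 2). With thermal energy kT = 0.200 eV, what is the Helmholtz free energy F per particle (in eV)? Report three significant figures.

Eᵢ/kT = 0.46950, 2.1850, 3.9600, 4.2450, 4.5900.
Z = Σ gᵢe^(−Eᵢ/kT) = 5·e^(−0.46950) + 2·e^(−2.1850) + 1·e^(−3.9600) + 3·e^(−4.2450) + 2·e^(−4.5900) = 3.1266 + 0.22496 + 0.019063 + 0.043007 + 0.020306 = 3.4339.
F = −kT ln Z = −0.200 × ln(3.4339) = −0.200 × 1.2337 = -0.247 eV.

-0.247 eV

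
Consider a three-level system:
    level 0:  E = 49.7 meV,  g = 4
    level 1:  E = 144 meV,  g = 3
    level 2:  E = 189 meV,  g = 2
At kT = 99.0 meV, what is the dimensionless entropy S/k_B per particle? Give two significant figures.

Eᵢ/kT = 0.5020, 1.455, 1.909.
Z = Σ gᵢe^(−Eᵢ/kT) = 4·e^(−0.5020) + 3·e^(−1.455) + 2·e^(−1.909) = 2.421 + 0.7002 + 0.2965 = 3.418.
⟨E⟩ = Σ EᵢPᵢ = 81.10 meV.
S/k_B = ln Z + ⟨E⟩/kT = ln(3.418) + 81.10/99.0 = 1.229 + 0.8192 = 2.0.

2.0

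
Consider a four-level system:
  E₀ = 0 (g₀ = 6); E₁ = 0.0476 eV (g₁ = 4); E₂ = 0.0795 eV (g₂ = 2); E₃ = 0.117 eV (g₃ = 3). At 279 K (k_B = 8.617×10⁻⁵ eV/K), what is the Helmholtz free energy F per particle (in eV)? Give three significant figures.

k_BT = 8.617×10⁻⁵ × 279 K = 0.024041 eV.
Eᵢ/kT = 0, 1.9800, 3.3069, 4.8667.
Z = Σ gᵢe^(−Eᵢ/kT) = 6·e^(−0) + 4·e^(−1.9800) + 2·e^(−3.3069) + 3·e^(−4.8667) = 6.0000 + 0.55228 + 0.073259 + 0.023096 = 6.6486.
F = −kT ln Z = −0.024041 × ln(6.6486) = −0.024041 × 1.8944 = -0.0455 eV.

-0.0455 eV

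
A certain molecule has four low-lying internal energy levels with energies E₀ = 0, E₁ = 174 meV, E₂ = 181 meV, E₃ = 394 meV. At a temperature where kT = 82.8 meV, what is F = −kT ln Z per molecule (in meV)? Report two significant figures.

Eᵢ/kT = 0, 2.101, 2.186, 4.758.
Z = Σ e^(−Eᵢ/kT) = e^(−0) + e^(−2.101) + e^(−2.186) + e^(−4.758) = 1.000 + 0.1223 + 0.1124 + 0.008583 = 1.243.
F = −kT ln Z = −82.8 × ln(1.243) = −82.8 × 0.2175 = -18 meV.

-18 meV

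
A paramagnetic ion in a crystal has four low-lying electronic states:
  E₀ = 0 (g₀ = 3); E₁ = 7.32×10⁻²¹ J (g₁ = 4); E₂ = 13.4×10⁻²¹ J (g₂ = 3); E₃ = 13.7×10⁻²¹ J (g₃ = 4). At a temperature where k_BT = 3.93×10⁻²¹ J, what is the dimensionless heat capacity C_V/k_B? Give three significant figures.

0.998

Eᵢ/kT = 0, 1.8626, 3.4097, 3.4860.
Z = Σ gᵢe^(−Eᵢ/kT) = 3·e^(−0) + 4·e^(−1.8626) + 3·e^(−3.4097) + 4·e^(−3.4860) = 3.0000 + 0.62107 + 0.099153 + 0.12249 = 3.8427.
⟨E⟩ = 1.9655, ⟨E²⟩ = 19.276.
C_V/k_B = (⟨E²⟩ − ⟨E⟩²)/(kT)² = (19.276 − 3.8632)/15.445 = 0.998.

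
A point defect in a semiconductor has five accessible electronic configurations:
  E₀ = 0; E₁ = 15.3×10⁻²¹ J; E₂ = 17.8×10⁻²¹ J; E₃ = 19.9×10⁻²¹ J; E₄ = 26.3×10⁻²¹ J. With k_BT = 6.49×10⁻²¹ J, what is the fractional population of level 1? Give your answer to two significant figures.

0.077

Eᵢ/kT = 0, 2.357, 2.743, 3.066, 4.052.
Z = Σ e^(−Eᵢ/kT) = e^(−0) + e^(−2.357) + e^(−2.743) + e^(−3.066) + e^(−4.052) = 1.000 + 0.09470 + 0.06438 + 0.04661 + 0.01739 = 1.223.
P₁ = e^(−E₁/kT) / Z = 0.09470/1.223 = 0.077.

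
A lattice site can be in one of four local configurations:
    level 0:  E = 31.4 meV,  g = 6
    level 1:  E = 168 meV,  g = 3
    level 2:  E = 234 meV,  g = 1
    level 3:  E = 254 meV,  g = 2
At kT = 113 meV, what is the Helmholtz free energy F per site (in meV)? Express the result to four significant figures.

Eᵢ/kT = 0.277876, 1.48673, 2.07080, 2.24779.
Z = Σ gᵢe^(−Eᵢ/kT) = 6·e^(−0.277876) + 3·e^(−1.48673) + 1·e^(−2.07080) + 2·e^(−2.24779) = 4.54434 + 0.678332 + 0.126085 + 0.211265 = 5.56002.
F = −kT ln Z = −113 × ln(5.56002) = −113 × 1.71560 = -193.9 meV.

-193.9 meV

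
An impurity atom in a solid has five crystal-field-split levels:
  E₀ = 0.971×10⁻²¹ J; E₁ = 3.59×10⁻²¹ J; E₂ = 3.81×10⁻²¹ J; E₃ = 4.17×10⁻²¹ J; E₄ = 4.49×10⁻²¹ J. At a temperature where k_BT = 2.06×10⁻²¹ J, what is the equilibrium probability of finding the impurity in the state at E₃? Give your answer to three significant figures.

Eᵢ/kT = 0.47136, 1.7427, 1.8495, 2.0243, 2.1796.
Z = Σ e^(−Eᵢ/kT) = e^(−0.47136) + e^(−1.7427) + e^(−1.8495) + e^(−2.0243) + e^(−2.1796) = 0.62415 + 0.17505 + 0.15732 + 0.13209 + 0.11309 = 1.2017.
P₃ = e^(−E₃/kT) / Z = 0.13209/1.2017 = 0.110.

0.110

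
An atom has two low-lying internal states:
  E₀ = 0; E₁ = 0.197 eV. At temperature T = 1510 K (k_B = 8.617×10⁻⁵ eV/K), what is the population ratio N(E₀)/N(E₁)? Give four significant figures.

k_BT = 8.617×10⁻⁵ × 1510 K = 0.130117 eV.
n₀/n₁ = exp[−(E₀−E₁)/kT] = exp(−(-0.197 eV)/(0.130117 eV)) = exp(1.51402) = 4.545.

4.545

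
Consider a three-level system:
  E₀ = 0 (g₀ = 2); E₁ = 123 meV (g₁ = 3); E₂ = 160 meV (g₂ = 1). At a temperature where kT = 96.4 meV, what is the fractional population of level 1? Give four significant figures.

0.2766

Eᵢ/kT = 0, 1.27593, 1.65975.
Z = Σ gᵢe^(−Eᵢ/kT) = 2·e^(−0) + 3·e^(−1.27593) + 1·e^(−1.65975) = 2.00000 + 0.837514 + 0.190187 = 3.02770.
P₁ = g₁ e^(−E₁/kT) / Z = 0.837514/3.02770 = 0.2766.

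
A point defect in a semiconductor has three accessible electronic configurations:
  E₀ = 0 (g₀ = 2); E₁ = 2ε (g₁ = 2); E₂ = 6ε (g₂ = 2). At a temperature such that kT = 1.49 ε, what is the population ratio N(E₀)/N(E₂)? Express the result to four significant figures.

56.08

n₀/n₂ = (g₀/g₂) exp[−(E₀−E₂)/kT] = (2/2) × exp(−(-6ε)/(1.49ε)) = (2/2) × exp(4.02685) = 56.08.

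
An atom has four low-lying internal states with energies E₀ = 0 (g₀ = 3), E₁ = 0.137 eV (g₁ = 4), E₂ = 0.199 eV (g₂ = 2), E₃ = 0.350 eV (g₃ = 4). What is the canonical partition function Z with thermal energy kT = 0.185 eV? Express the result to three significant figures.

Eᵢ/kT = 0, 0.74054, 1.0757, 1.8919.
Z = Σ gᵢe^(−Eᵢ/kT) = 3·e^(−0) + 4·e^(−0.74054) + 2·e^(−1.0757) + 4·e^(−1.8919) = 3.0000 + 1.9074 + 0.68212 + 0.60314 = 6.1927.

Z = 6.19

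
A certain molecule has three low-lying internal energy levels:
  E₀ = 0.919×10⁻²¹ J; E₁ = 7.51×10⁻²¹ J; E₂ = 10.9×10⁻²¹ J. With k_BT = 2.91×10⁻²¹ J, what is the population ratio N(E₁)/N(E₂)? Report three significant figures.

n₁/n₂ = exp[−(E₁−E₂)/kT] = exp(−(-3.39 ×10⁻²¹ J)/(2.91 ×10⁻²¹ J)) = exp(1.1649) = 3.21.

3.21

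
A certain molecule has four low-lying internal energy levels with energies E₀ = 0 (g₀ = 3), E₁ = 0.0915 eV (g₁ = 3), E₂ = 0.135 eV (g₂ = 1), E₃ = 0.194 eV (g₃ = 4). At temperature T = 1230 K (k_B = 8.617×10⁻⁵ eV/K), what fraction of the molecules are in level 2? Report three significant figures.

0.0539

k_BT = 8.617×10⁻⁵ × 1230 K = 0.10599 eV.
Eᵢ/kT = 0, 0.86329, 1.2737, 1.8304.
Z = Σ gᵢe^(−Eᵢ/kT) = 3·e^(−0) + 3·e^(−0.86329) + 1·e^(−1.2737) + 4·e^(−1.8304) = 3.0000 + 1.2653 + 0.27979 + 0.64140 = 5.1865.
P₂ = g₂ e^(−E₂/kT) / Z = 0.27979/5.1865 = 0.0539.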